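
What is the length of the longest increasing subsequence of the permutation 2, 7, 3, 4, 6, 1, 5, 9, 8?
5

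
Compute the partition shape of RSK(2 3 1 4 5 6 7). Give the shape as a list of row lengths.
[6, 1]

Row-insert each entry into an empty tableau.

After inserting 2: P = [[2]].
After inserting 3: P = [[2, 3]].
After inserting 1: P = [[1, 3], [2]].
After inserting 4: P = [[1, 3, 4], [2]].
After inserting 5: P = [[1, 3, 4, 5], [2]].
After inserting 6: P = [[1, 3, 4, 5, 6], [2]].
After inserting 7: P = [[1, 3, 4, 5, 6, 7], [2]].

The final insertion tableau P = [[1, 3, 4, 5, 6, 7], [2]] has shape [6, 1].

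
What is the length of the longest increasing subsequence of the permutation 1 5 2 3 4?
4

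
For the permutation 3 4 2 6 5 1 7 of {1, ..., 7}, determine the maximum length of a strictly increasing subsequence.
4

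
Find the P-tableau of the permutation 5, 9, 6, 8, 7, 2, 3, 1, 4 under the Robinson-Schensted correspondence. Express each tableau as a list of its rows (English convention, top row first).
After inserting 5: P = [[5]].
After inserting 9: P = [[5, 9]].
After inserting 6: P = [[5, 6], [9]].
After inserting 8: P = [[5, 6, 8], [9]].
After inserting 7: P = [[5, 6, 7], [8], [9]].
After inserting 2: P = [[2, 6, 7], [5], [8], [9]].
After inserting 3: P = [[2, 3, 7], [5, 6], [8], [9]].
After inserting 1: P = [[1, 3, 7], [2, 6], [5], [8], [9]].
After inserting 4: P = [[1, 3, 4], [2, 6, 7], [5], [8], [9]].

So P = [[1, 3, 4], [2, 6, 7], [5], [8], [9]].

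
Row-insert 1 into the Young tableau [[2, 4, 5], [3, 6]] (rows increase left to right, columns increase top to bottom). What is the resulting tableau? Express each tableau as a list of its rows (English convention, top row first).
[[1, 4, 5], [2, 6], [3]]

In row 1, 1 replaces 2 (the leftmost entry greater than 1); 2 is bumped to row 2. In row 2, 2 replaces 3 (the leftmost entry greater than 2); 3 is bumped to row 3. 3 starts a new row 3. The new tableau is [[1, 4, 5], [2, 6], [3]].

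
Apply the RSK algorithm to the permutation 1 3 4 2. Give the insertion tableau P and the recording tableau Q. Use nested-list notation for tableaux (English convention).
Insert each entry of the permutation into P by Schensted row insertion, recording in Q the position of each new cell.

After inserting 1: P = [[1]].
After inserting 3: P = [[1, 3]].
After inserting 4: P = [[1, 3, 4]].
After inserting 2: P = [[1, 2, 4], [3]].

So P = [[1, 2, 4], [3]], Q = [[1, 2, 3], [4]].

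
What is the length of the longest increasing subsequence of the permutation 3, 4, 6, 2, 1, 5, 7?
4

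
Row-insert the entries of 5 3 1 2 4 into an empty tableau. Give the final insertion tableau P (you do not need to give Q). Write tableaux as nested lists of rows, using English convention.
P = [[1, 2, 4], [3], [5]]

Insert 5: appended to row 1. P = [[5]].
Insert 3: 3 bumps 5 from row 1; 5 starts row 2. P = [[3], [5]].
Insert 1: 1 bumps 3 from row 1; 3 bumps 5 from row 2; 5 starts row 3. P = [[1], [3], [5]].
Insert 2: appended to row 1. P = [[1, 2], [3], [5]].
Insert 4: appended to row 1. P = [[1, 2, 4], [3], [5]].

So P = [[1, 2, 4], [3], [5]].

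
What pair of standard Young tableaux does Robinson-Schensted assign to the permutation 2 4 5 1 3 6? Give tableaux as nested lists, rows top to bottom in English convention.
Insert each entry of the permutation into P by Schensted row insertion, recording in Q the position of each new cell.

Insert 2: appended to row 1. P = [[2]].
Insert 4: appended to row 1. P = [[2, 4]].
Insert 5: appended to row 1. P = [[2, 4, 5]].
Insert 1: 1 bumps 2 from row 1; 2 starts row 2. P = [[1, 4, 5], [2]].
Insert 3: 3 bumps 4 from row 1; 4 appends to row 2. P = [[1, 3, 5], [2, 4]].
Insert 6: appended to row 1. P = [[1, 3, 5, 6], [2, 4]].

So P = [[1, 3, 5, 6], [2, 4]], Q = [[1, 2, 3, 6], [4, 5]].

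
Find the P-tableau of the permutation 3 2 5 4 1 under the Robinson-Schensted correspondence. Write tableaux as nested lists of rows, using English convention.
P = [[1, 4], [2, 5], [3]]

Insert 3: appended to row 1. P = [[3]].
Insert 2: 2 bumps 3 from row 1; 3 starts row 2. P = [[2], [3]].
Insert 5: appended to row 1. P = [[2, 5], [3]].
Insert 4: 4 bumps 5 from row 1; 5 appends to row 2. P = [[2, 4], [3, 5]].
Insert 1: 1 bumps 2 from row 1; 2 bumps 3 from row 2; 3 starts row 3. P = [[1, 4], [2, 5], [3]].

So P = [[1, 4], [2, 5], [3]].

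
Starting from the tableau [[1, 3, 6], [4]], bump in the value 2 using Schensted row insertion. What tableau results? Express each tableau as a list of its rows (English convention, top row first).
In row 1, 2 replaces 3 (the leftmost entry greater than 2); 3 is bumped to row 2. In row 2, 3 replaces 4 (the leftmost entry greater than 3); 4 is bumped to row 3. 4 starts a new row 3. The new tableau is [[1, 2, 6], [3], [4]].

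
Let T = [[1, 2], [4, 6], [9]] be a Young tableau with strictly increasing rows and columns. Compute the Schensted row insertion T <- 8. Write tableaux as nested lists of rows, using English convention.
8 is larger than every entry of row 1, so it is appended to row 1. The new tableau is [[1, 2, 8], [4, 6], [9]].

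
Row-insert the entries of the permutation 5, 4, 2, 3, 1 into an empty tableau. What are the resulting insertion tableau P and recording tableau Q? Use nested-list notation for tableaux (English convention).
P = [[1, 3], [2], [4], [5]], Q = [[1, 4], [2], [3], [5]]

Insert each entry of the permutation into P by Schensted row insertion, recording in Q the position of each new cell.

Insert 5: appended to row 1. P = [[5]], Q = [[1]].
Insert 4: 4 bumps 5 from row 1; 5 starts row 2. P = [[4], [5]], Q = [[1], [2]].
Insert 2: 2 bumps 4 from row 1; 4 bumps 5 from row 2; 5 starts row 3. P = [[2], [4], [5]], Q = [[1], [2], [3]].
Insert 3: appended to row 1. P = [[2, 3], [4], [5]], Q = [[1, 4], [2], [3]].
Insert 1: 1 bumps 2 from row 1; 2 bumps 4 from row 2; 4 bumps 5 from row 3; 5 starts row 4. P = [[1, 3], [2], [4], [5]], Q = [[1, 4], [2], [3], [5]].

So P = [[1, 3], [2], [4], [5]], Q = [[1, 4], [2], [3], [5]].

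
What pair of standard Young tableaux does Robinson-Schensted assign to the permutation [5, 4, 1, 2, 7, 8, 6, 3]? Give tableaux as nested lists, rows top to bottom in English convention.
P = [[1, 2, 3, 8], [4, 6], [5, 7]], Q = [[1, 4, 5, 6], [2, 7], [3, 8]]

Insert each entry of the permutation into P by Schensted row insertion, recording in Q the position of each new cell.

Insert 5: appended to row 1. P = [[5]], Q = [[1]].
Insert 4: 4 bumps 5 from row 1; 5 starts row 2. P = [[4], [5]], Q = [[1], [2]].
Insert 1: 1 bumps 4 from row 1; 4 bumps 5 from row 2; 5 starts row 3. P = [[1], [4], [5]], Q = [[1], [2], [3]].
Insert 2: appended to row 1. P = [[1, 2], [4], [5]], Q = [[1, 4], [2], [3]].
Insert 7: appended to row 1. P = [[1, 2, 7], [4], [5]], Q = [[1, 4, 5], [2], [3]].
Insert 8: appended to row 1. P = [[1, 2, 7, 8], [4], [5]], Q = [[1, 4, 5, 6], [2], [3]].
Insert 6: 6 bumps 7 from row 1; 7 appends to row 2. P = [[1, 2, 6, 8], [4, 7], [5]], Q = [[1, 4, 5, 6], [2, 7], [3]].
Insert 3: 3 bumps 6 from row 1; 6 bumps 7 from row 2; 7 appends to row 3. P = [[1, 2, 3, 8], [4, 6], [5, 7]], Q = [[1, 4, 5, 6], [2, 7], [3, 8]].

So P = [[1, 2, 3, 8], [4, 6], [5, 7]], Q = [[1, 4, 5, 6], [2, 7], [3, 8]].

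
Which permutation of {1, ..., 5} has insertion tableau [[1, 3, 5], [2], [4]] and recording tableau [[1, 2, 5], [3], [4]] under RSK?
Reverse the RSK construction: for i from n down to 1, find the cell of Q containing i, remove the entry at that cell from P, and reverse-bump it up through P; the value ejected from row 1 is w(i).

Step i=5: Q has 5 at row 1, column 3; remove that cell from P, ejecting 5. So w(5) = 5. P is now [[1, 3], [2], [4]].
Step i=4: Q has 4 at row 3, column 1; remove 4 from row 3 of P and reverse-bump: 4 enters row 2 and ejects 2; 2 enters row 1 and ejects 1. So w(4) = 1. P is now [[2, 3], [4]].
Step i=3: Q has 3 at row 2, column 1; remove 4 from row 2 of P and reverse-bump: 4 enters row 1 and ejects 3. So w(3) = 3. P is now [[2, 4]].
Step i=2: Q has 2 at row 1, column 2; remove that cell from P, ejecting 4. So w(2) = 4. P is now [[2]].
Step i=1: Q has 1 at row 1, column 1; remove that cell from P, ejecting 2. So w(1) = 2. P is now [].

So w = 2 4 3 1 5.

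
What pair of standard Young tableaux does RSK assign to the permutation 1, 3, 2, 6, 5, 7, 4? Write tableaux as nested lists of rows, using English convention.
P = [[1, 2, 4, 7], [3, 5], [6]], Q = [[1, 2, 4, 6], [3, 5], [7]]

Insert each entry of the permutation into P by Schensted row insertion, recording in Q the position of each new cell.

Insert 1: appended to row 1. P = [[1]].
Insert 3: appended to row 1. P = [[1, 3]].
Insert 2: 2 bumps 3 from row 1; 3 starts row 2. P = [[1, 2], [3]].
Insert 6: appended to row 1. P = [[1, 2, 6], [3]].
Insert 5: 5 bumps 6 from row 1; 6 appends to row 2. P = [[1, 2, 5], [3, 6]].
Insert 7: appended to row 1. P = [[1, 2, 5, 7], [3, 6]].
Insert 4: 4 bumps 5 from row 1; 5 bumps 6 from row 2; 6 starts row 3. P = [[1, 2, 4, 7], [3, 5], [6]].

So P = [[1, 2, 4, 7], [3, 5], [6]], Q = [[1, 2, 4, 6], [3, 5], [7]].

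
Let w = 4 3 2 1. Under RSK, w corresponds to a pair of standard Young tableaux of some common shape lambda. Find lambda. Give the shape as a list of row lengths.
[1, 1, 1, 1]

Row-insert each entry into an empty tableau.

After inserting 4: P = [[4]].
After inserting 3: P = [[3], [4]].
After inserting 2: P = [[2], [3], [4]].
After inserting 1: P = [[1], [2], [3], [4]].

The final insertion tableau P = [[1], [2], [3], [4]] has shape [1, 1, 1, 1].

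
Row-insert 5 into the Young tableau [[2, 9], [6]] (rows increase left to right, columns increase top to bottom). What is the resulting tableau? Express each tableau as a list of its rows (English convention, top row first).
[[2, 5], [6, 9]]

In row 1, 5 replaces 9 (the leftmost entry greater than 5); 9 is bumped to row 2. 9 is appended to row 2. The new tableau is [[2, 5], [6, 9]].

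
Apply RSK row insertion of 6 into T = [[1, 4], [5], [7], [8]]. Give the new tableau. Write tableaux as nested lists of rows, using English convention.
6 is larger than every entry of row 1, so it is appended to row 1. The new tableau is [[1, 4, 6], [5], [7], [8]].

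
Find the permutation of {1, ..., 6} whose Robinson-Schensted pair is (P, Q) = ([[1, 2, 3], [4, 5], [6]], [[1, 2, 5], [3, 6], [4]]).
1 6 4 2 5 3

Reverse RSK: for i = n, n-1, ..., 1, locate i in Q, remove the corresponding corner cell from P, and reverse-bump its entry up through P; the value ejected from row 1 is w(i).

So w = 1 6 4 2 5 3.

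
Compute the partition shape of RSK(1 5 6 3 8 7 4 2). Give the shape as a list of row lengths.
RSK row insertion gives P = [[1, 2, 4, 7], [3, 6], [5], [8]], which has shape [4, 2, 1, 1].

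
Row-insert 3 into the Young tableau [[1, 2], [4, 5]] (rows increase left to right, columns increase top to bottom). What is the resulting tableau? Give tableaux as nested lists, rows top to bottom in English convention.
[[1, 2, 3], [4, 5]]

3 is larger than every entry of row 1, so it is appended to row 1. The new tableau is [[1, 2, 3], [4, 5]].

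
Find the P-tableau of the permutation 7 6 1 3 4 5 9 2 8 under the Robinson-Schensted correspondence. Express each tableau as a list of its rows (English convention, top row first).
P = [[1, 2, 4, 5, 8], [3, 9], [6], [7]]

Insert 7: appended to row 1. P = [[7]].
Insert 6: 6 bumps 7 from row 1; 7 starts row 2. P = [[6], [7]].
Insert 1: 1 bumps 6 from row 1; 6 bumps 7 from row 2; 7 starts row 3. P = [[1], [6], [7]].
Insert 3: appended to row 1. P = [[1, 3], [6], [7]].
Insert 4: appended to row 1. P = [[1, 3, 4], [6], [7]].
Insert 5: appended to row 1. P = [[1, 3, 4, 5], [6], [7]].
Insert 9: appended to row 1. P = [[1, 3, 4, 5, 9], [6], [7]].
Insert 2: 2 bumps 3 from row 1; 3 bumps 6 from row 2; 6 bumps 7 from row 3; 7 starts row 4. P = [[1, 2, 4, 5, 9], [3], [6], [7]].
Insert 8: 8 bumps 9 from row 1; 9 appends to row 2. P = [[1, 2, 4, 5, 8], [3, 9], [6], [7]].

So P = [[1, 2, 4, 5, 8], [3, 9], [6], [7]].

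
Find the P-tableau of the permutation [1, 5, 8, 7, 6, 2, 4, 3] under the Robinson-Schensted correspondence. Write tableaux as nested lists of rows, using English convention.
P = [[1, 2, 3], [4, 6], [5], [7], [8]]

Insert 1: appended to row 1. P = [[1]].
Insert 5: appended to row 1. P = [[1, 5]].
Insert 8: appended to row 1. P = [[1, 5, 8]].
Insert 7: 7 bumps 8 from row 1; 8 starts row 2. P = [[1, 5, 7], [8]].
Insert 6: 6 bumps 7 from row 1; 7 bumps 8 from row 2; 8 starts row 3. P = [[1, 5, 6], [7], [8]].
Insert 2: 2 bumps 5 from row 1; 5 bumps 7 from row 2; 7 bumps 8 from row 3; 8 starts row 4. P = [[1, 2, 6], [5], [7], [8]].
Insert 4: 4 bumps 6 from row 1; 6 appends to row 2. P = [[1, 2, 4], [5, 6], [7], [8]].
Insert 3: 3 bumps 4 from row 1; 4 bumps 5 from row 2; 5 bumps 7 from row 3; 7 bumps 8 from row 4; 8 starts row 5. P = [[1, 2, 3], [4, 6], [5], [7], [8]].

So P = [[1, 2, 3], [4, 6], [5], [7], [8]].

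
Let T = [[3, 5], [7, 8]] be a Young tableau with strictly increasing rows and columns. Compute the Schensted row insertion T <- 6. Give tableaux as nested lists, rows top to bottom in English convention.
[[3, 5, 6], [7, 8]]

6 is larger than every entry of row 1, so it is appended to row 1. The new tableau is [[3, 5, 6], [7, 8]].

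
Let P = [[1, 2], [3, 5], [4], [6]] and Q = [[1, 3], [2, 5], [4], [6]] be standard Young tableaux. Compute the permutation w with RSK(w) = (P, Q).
6 4 5 1 3 2

Reverse the RSK construction: for i from n down to 1, find the cell of Q containing i, remove the entry at that cell from P, and reverse-bump it up through P; the value ejected from row 1 is w(i).

Step i=6: Q has 6 at row 4, column 1; remove 6 from row 4 of P and reverse-bump: 6 enters row 3 and ejects 4; 4 enters row 2 and ejects 3; 3 enters row 1 and ejects 2. So w(6) = 2. P is now [[1, 3], [4, 5], [6]].
Step i=5: Q has 5 at row 2, column 2; remove 5 from row 2 of P and reverse-bump: 5 enters row 1 and ejects 3. So w(5) = 3. P is now [[1, 5], [4], [6]].
Step i=4: Q has 4 at row 3, column 1; remove 6 from row 3 of P and reverse-bump: 6 enters row 2 and ejects 4; 4 enters row 1 and ejects 1. So w(4) = 1. P is now [[4, 5], [6]].
Step i=3: Q has 3 at row 1, column 2; remove that cell from P, ejecting 5. So w(3) = 5. P is now [[4], [6]].
Step i=2: Q has 2 at row 2, column 1; remove 6 from row 2 of P and reverse-bump: 6 enters row 1 and ejects 4. So w(2) = 4. P is now [[6]].
Step i=1: Q has 1 at row 1, column 1; remove that cell from P, ejecting 6. So w(1) = 6. P is now [].

So w = 6 4 5 1 3 2.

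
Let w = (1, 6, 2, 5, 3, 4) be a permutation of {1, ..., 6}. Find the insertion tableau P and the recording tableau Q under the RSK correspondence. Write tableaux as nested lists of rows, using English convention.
P = [[1, 2, 3, 4], [5], [6]], Q = [[1, 2, 4, 6], [3], [5]]

Insert each entry of the permutation into P by Schensted row insertion, recording in Q the position of each new cell.

Insert 1: appended to row 1. P = [[1]], Q = [[1]].
Insert 6: appended to row 1. P = [[1, 6]], Q = [[1, 2]].
Insert 2: 2 bumps 6 from row 1; 6 starts row 2. P = [[1, 2], [6]], Q = [[1, 2], [3]].
Insert 5: appended to row 1. P = [[1, 2, 5], [6]], Q = [[1, 2, 4], [3]].
Insert 3: 3 bumps 5 from row 1; 5 bumps 6 from row 2; 6 starts row 3. P = [[1, 2, 3], [5], [6]], Q = [[1, 2, 4], [3], [5]].
Insert 4: appended to row 1. P = [[1, 2, 3, 4], [5], [6]], Q = [[1, 2, 4, 6], [3], [5]].

So P = [[1, 2, 3, 4], [5], [6]], Q = [[1, 2, 4, 6], [3], [5]].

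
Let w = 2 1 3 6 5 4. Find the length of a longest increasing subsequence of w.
3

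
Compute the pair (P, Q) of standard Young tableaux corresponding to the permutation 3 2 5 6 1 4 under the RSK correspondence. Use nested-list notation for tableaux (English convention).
Insert each entry of the permutation into P by Schensted row insertion, recording in Q the position of each new cell.

After inserting 3: P = [[3]].
After inserting 2: P = [[2], [3]].
After inserting 5: P = [[2, 5], [3]].
After inserting 6: P = [[2, 5, 6], [3]].
After inserting 1: P = [[1, 5, 6], [2], [3]].
After inserting 4: P = [[1, 4, 6], [2, 5], [3]].

So P = [[1, 4, 6], [2, 5], [3]], Q = [[1, 3, 4], [2, 6], [5]].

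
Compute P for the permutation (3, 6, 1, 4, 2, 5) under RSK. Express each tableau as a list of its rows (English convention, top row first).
Insert 3: appended to row 1. P = [[3]].
Insert 6: appended to row 1. P = [[3, 6]].
Insert 1: 1 bumps 3 from row 1; 3 starts row 2. P = [[1, 6], [3]].
Insert 4: 4 bumps 6 from row 1; 6 appends to row 2. P = [[1, 4], [3, 6]].
Insert 2: 2 bumps 4 from row 1; 4 bumps 6 from row 2; 6 starts row 3. P = [[1, 2], [3, 4], [6]].
Insert 5: appended to row 1. P = [[1, 2, 5], [3, 4], [6]].

So P = [[1, 2, 5], [3, 4], [6]].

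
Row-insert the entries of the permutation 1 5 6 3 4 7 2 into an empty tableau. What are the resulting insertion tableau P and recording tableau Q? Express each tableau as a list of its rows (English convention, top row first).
P = [[1, 2, 4, 7], [3, 6], [5]], Q = [[1, 2, 3, 6], [4, 5], [7]]

Insert each entry of the permutation into P by Schensted row insertion, recording in Q the position of each new cell.

Insert 1: appended to row 1. P = [[1]].
Insert 5: appended to row 1. P = [[1, 5]].
Insert 6: appended to row 1. P = [[1, 5, 6]].
Insert 3: 3 bumps 5 from row 1; 5 starts row 2. P = [[1, 3, 6], [5]].
Insert 4: 4 bumps 6 from row 1; 6 appends to row 2. P = [[1, 3, 4], [5, 6]].
Insert 7: appended to row 1. P = [[1, 3, 4, 7], [5, 6]].
Insert 2: 2 bumps 3 from row 1; 3 bumps 5 from row 2; 5 starts row 3. P = [[1, 2, 4, 7], [3, 6], [5]].

So P = [[1, 2, 4, 7], [3, 6], [5]], Q = [[1, 2, 3, 6], [4, 5], [7]].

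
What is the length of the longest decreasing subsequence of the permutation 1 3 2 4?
2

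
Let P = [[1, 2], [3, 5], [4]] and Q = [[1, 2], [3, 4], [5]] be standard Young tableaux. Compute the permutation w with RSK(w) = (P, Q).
Reverse the RSK construction: for i from n down to 1, find the cell of Q containing i, remove the entry at that cell from P, and reverse-bump it up through P; the value ejected from row 1 is w(i).

Step i=5: Q has 5 at row 3, column 1; remove 4 from row 3 of P and reverse-bump: 4 enters row 2 and ejects 3; 3 enters row 1 and ejects 2. So w(5) = 2. P is now [[1, 3], [4, 5]].
Step i=4: Q has 4 at row 2, column 2; remove 5 from row 2 of P and reverse-bump: 5 enters row 1 and ejects 3. So w(4) = 3. P is now [[1, 5], [4]].
Step i=3: Q has 3 at row 2, column 1; remove 4 from row 2 of P and reverse-bump: 4 enters row 1 and ejects 1. So w(3) = 1. P is now [[4, 5]].
Step i=2: Q has 2 at row 1, column 2; remove that cell from P, ejecting 5. So w(2) = 5. P is now [[4]].
Step i=1: Q has 1 at row 1, column 1; remove that cell from P, ejecting 4. So w(1) = 4. P is now [].

So w = 4 5 1 3 2.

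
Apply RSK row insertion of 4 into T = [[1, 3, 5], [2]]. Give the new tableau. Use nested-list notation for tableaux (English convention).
[[1, 3, 4], [2, 5]]

In row 1, 4 replaces 5 (the leftmost entry greater than 4); 5 is bumped to row 2. 5 is appended to row 2. The new tableau is [[1, 3, 4], [2, 5]].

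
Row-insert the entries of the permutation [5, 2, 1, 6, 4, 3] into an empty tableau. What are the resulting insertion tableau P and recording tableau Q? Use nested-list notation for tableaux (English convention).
Insert each entry of the permutation into P by Schensted row insertion, recording in Q the position of each new cell.

Insert 5: appended to row 1. P = [[5]], Q = [[1]].
Insert 2: 2 bumps 5 from row 1; 5 starts row 2. P = [[2], [5]], Q = [[1], [2]].
Insert 1: 1 bumps 2 from row 1; 2 bumps 5 from row 2; 5 starts row 3. P = [[1], [2], [5]], Q = [[1], [2], [3]].
Insert 6: appended to row 1. P = [[1, 6], [2], [5]], Q = [[1, 4], [2], [3]].
Insert 4: 4 bumps 6 from row 1; 6 appends to row 2. P = [[1, 4], [2, 6], [5]], Q = [[1, 4], [2, 5], [3]].
Insert 3: 3 bumps 4 from row 1; 4 bumps 6 from row 2; 6 appends to row 3. P = [[1, 3], [2, 4], [5, 6]], Q = [[1, 4], [2, 5], [3, 6]].

So P = [[1, 3], [2, 4], [5, 6]], Q = [[1, 4], [2, 5], [3, 6]].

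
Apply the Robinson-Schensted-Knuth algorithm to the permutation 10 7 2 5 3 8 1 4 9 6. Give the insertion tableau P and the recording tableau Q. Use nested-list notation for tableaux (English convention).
Insert each entry of the permutation into P by Schensted row insertion, recording in Q the position of each new cell.

Insert 10: appended to row 1. P = [[10]].
Insert 7: 7 bumps 10 from row 1; 10 starts row 2. P = [[7], [10]].
Insert 2: 2 bumps 7 from row 1; 7 bumps 10 from row 2; 10 starts row 3. P = [[2], [7], [10]].
Insert 5: appended to row 1. P = [[2, 5], [7], [10]].
Insert 3: 3 bumps 5 from row 1; 5 bumps 7 from row 2; 7 bumps 10 from row 3; 10 starts row 4. P = [[2, 3], [5], [7], [10]].
Insert 8: appended to row 1. P = [[2, 3, 8], [5], [7], [10]].
Insert 1: 1 bumps 2 from row 1; 2 bumps 5 from row 2; 5 bumps 7 from row 3; 7 bumps 10 from row 4; 10 starts row 5. P = [[1, 3, 8], [2], [5], [7], [10]].
Insert 4: 4 bumps 8 from row 1; 8 appends to row 2. P = [[1, 3, 4], [2, 8], [5], [7], [10]].
Insert 9: appended to row 1. P = [[1, 3, 4, 9], [2, 8], [5], [7], [10]].
Insert 6: 6 bumps 9 from row 1; 9 appends to row 2. P = [[1, 3, 4, 6], [2, 8, 9], [5], [7], [10]].

So P = [[1, 3, 4, 6], [2, 8, 9], [5], [7], [10]], Q = [[1, 4, 6, 9], [2, 8, 10], [3], [5], [7]].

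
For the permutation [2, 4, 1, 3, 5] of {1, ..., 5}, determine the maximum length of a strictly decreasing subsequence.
2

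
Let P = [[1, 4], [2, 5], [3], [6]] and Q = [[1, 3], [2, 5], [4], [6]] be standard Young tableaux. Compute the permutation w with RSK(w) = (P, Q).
Reverse the RSK construction: for i from n down to 1, find the cell of Q containing i, remove the entry at that cell from P, and reverse-bump it up through P; the value ejected from row 1 is w(i).

Step i=6: Q has 6 at row 4, column 1; remove 6 from row 4 of P and reverse-bump: 6 enters row 3 and ejects 3; 3 enters row 2 and ejects 2; 2 enters row 1 and ejects 1. So w(6) = 1. P is now [[2, 4], [3, 5], [6]].
Step i=5: Q has 5 at row 2, column 2; remove 5 from row 2 of P and reverse-bump: 5 enters row 1 and ejects 4. So w(5) = 4. P is now [[2, 5], [3], [6]].
Step i=4: Q has 4 at row 3, column 1; remove 6 from row 3 of P and reverse-bump: 6 enters row 2 and ejects 3; 3 enters row 1 and ejects 2. So w(4) = 2. P is now [[3, 5], [6]].
Step i=3: Q has 3 at row 1, column 2; remove that cell from P, ejecting 5. So w(3) = 5. P is now [[3], [6]].
Step i=2: Q has 2 at row 2, column 1; remove 6 from row 2 of P and reverse-bump: 6 enters row 1 and ejects 3. So w(2) = 3. P is now [[6]].
Step i=1: Q has 1 at row 1, column 1; remove that cell from P, ejecting 6. So w(1) = 6. P is now [].

So w = 6 3 5 2 4 1.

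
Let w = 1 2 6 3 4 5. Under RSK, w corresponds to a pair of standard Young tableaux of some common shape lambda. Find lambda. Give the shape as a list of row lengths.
[5, 1]

Row-insert each entry into an empty tableau.

After inserting 1: P = [[1]].
After inserting 2: P = [[1, 2]].
After inserting 6: P = [[1, 2, 6]].
After inserting 3: P = [[1, 2, 3], [6]].
After inserting 4: P = [[1, 2, 3, 4], [6]].
After inserting 5: P = [[1, 2, 3, 4, 5], [6]].

The final insertion tableau P = [[1, 2, 3, 4, 5], [6]] has shape [5, 1].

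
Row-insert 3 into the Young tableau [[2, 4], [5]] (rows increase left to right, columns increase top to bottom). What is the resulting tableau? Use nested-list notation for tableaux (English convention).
[[2, 3], [4], [5]]

In row 1, 3 replaces 4 (the leftmost entry greater than 3); 4 is bumped to row 2. In row 2, 4 replaces 5 (the leftmost entry greater than 4); 5 is bumped to row 3. 5 starts a new row 3. The new tableau is [[2, 3], [4], [5]].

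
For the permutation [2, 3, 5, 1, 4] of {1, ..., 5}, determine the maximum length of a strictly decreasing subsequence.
2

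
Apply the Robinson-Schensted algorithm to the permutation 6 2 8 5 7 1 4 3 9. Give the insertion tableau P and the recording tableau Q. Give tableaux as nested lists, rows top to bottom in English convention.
Insert each entry of the permutation into P by Schensted row insertion, recording in Q the position of each new cell.

Insert 6: appended to row 1. P = [[6]].
Insert 2: 2 bumps 6 from row 1; 6 starts row 2. P = [[2], [6]].
Insert 8: appended to row 1. P = [[2, 8], [6]].
Insert 5: 5 bumps 8 from row 1; 8 appends to row 2. P = [[2, 5], [6, 8]].
Insert 7: appended to row 1. P = [[2, 5, 7], [6, 8]].
Insert 1: 1 bumps 2 from row 1; 2 bumps 6 from row 2; 6 starts row 3. P = [[1, 5, 7], [2, 8], [6]].
Insert 4: 4 bumps 5 from row 1; 5 bumps 8 from row 2; 8 appends to row 3. P = [[1, 4, 7], [2, 5], [6, 8]].
Insert 3: 3 bumps 4 from row 1; 4 bumps 5 from row 2; 5 bumps 6 from row 3; 6 starts row 4. P = [[1, 3, 7], [2, 4], [5, 8], [6]].
Insert 9: appended to row 1. P = [[1, 3, 7, 9], [2, 4], [5, 8], [6]].

So P = [[1, 3, 7, 9], [2, 4], [5, 8], [6]], Q = [[1, 3, 5, 9], [2, 4], [6, 7], [8]].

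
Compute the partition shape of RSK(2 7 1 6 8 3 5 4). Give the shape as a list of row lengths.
Row-insert each entry into an empty tableau.

After inserting 2: P = [[2]].
After inserting 7: P = [[2, 7]].
After inserting 1: P = [[1, 7], [2]].
After inserting 6: P = [[1, 6], [2, 7]].
After inserting 8: P = [[1, 6, 8], [2, 7]].
After inserting 3: P = [[1, 3, 8], [2, 6], [7]].
After inserting 5: P = [[1, 3, 5], [2, 6, 8], [7]].
After inserting 4: P = [[1, 3, 4], [2, 5, 8], [6], [7]].

The final insertion tableau P = [[1, 3, 4], [2, 5, 8], [6], [7]] has shape [3, 3, 1, 1].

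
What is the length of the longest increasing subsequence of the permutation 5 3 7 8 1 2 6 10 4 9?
4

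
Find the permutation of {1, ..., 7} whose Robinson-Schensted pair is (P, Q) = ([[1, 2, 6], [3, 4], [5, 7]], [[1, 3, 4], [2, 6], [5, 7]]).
5 3 4 7 1 6 2

Reverse the RSK construction: for i from n down to 1, find the cell of Q containing i, remove the entry at that cell from P, and reverse-bump it up through P; the value ejected from row 1 is w(i).

Step i=7: Q has 7 at row 3, column 2; remove 7 from row 3 of P and reverse-bump: 7 enters row 2 and ejects 4; 4 enters row 1 and ejects 2. So w(7) = 2. P is now [[1, 4, 6], [3, 7], [5]].
Step i=6: Q has 6 at row 2, column 2; remove 7 from row 2 of P and reverse-bump: 7 enters row 1 and ejects 6. So w(6) = 6. P is now [[1, 4, 7], [3], [5]].
Step i=5: Q has 5 at row 3, column 1; remove 5 from row 3 of P and reverse-bump: 5 enters row 2 and ejects 3; 3 enters row 1 and ejects 1. So w(5) = 1. P is now [[3, 4, 7], [5]].
Step i=4: Q has 4 at row 1, column 3; remove that cell from P, ejecting 7. So w(4) = 7. P is now [[3, 4], [5]].
Step i=3: Q has 3 at row 1, column 2; remove that cell from P, ejecting 4. So w(3) = 4. P is now [[3], [5]].
Step i=2: Q has 2 at row 2, column 1; remove 5 from row 2 of P and reverse-bump: 5 enters row 1 and ejects 3. So w(2) = 3. P is now [[5]].
Step i=1: Q has 1 at row 1, column 1; remove that cell from P, ejecting 5. So w(1) = 5. P is now [].

So w = 5 3 4 7 1 6 2.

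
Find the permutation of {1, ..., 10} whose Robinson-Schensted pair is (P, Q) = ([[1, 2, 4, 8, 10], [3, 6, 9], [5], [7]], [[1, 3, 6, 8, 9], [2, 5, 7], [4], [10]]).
Reverse the RSK construction: for i from n down to 1, find the cell of Q containing i, remove the entry at that cell from P, and reverse-bump it up through P; the value ejected from row 1 is w(i).

Step i=10: Q has 10 at row 4, column 1; remove 7 from row 4 of P and reverse-bump: 7 enters row 3 and ejects 5; 5 enters row 2 and ejects 3; 3 enters row 1 and ejects 2. So w(10) = 2. P is now [[1, 3, 4, 8, 10], [5, 6, 9], [7]].
Step i=9: Q has 9 at row 1, column 5; remove that cell from P, ejecting 10. So w(9) = 10. P is now [[1, 3, 4, 8], [5, 6, 9], [7]].
Step i=8: Q has 8 at row 1, column 4; remove that cell from P, ejecting 8. So w(8) = 8. P is now [[1, 3, 4], [5, 6, 9], [7]].
Step i=7: Q has 7 at row 2, column 3; remove 9 from row 2 of P and reverse-bump: 9 enters row 1 and ejects 4. So w(7) = 4. P is now [[1, 3, 9], [5, 6], [7]].
Step i=6: Q has 6 at row 1, column 3; remove that cell from P, ejecting 9. So w(6) = 9. P is now [[1, 3], [5, 6], [7]].
Step i=5: Q has 5 at row 2, column 2; remove 6 from row 2 of P and reverse-bump: 6 enters row 1 and ejects 3. So w(5) = 3. P is now [[1, 6], [5], [7]].
Step i=4: Q has 4 at row 3, column 1; remove 7 from row 3 of P and reverse-bump: 7 enters row 2 and ejects 5; 5 enters row 1 and ejects 1. So w(4) = 1. P is now [[5, 6], [7]].
Step i=3: Q has 3 at row 1, column 2; remove that cell from P, ejecting 6. So w(3) = 6. P is now [[5], [7]].
Step i=2: Q has 2 at row 2, column 1; remove 7 from row 2 of P and reverse-bump: 7 enters row 1 and ejects 5. So w(2) = 5. P is now [[7]].
Step i=1: Q has 1 at row 1, column 1; remove that cell from P, ejecting 7. So w(1) = 7. P is now [].

So w = 7 5 6 1 3 9 4 8 10 2.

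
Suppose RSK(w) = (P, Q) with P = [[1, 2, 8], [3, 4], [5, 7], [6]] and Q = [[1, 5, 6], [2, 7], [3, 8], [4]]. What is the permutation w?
Reverse the RSK construction: for i from n down to 1, find the cell of Q containing i, remove the entry at that cell from P, and reverse-bump it up through P; the value ejected from row 1 is w(i).

Step i=8: Q has 8 at row 3, column 2; remove 7 from row 3 of P and reverse-bump: 7 enters row 2 and ejects 4; 4 enters row 1 and ejects 2. So w(8) = 2. P is now [[1, 4, 8], [3, 7], [5], [6]].
Step i=7: Q has 7 at row 2, column 2; remove 7 from row 2 of P and reverse-bump: 7 enters row 1 and ejects 4. So w(7) = 4. P is now [[1, 7, 8], [3], [5], [6]].
Step i=6: Q has 6 at row 1, column 3; remove that cell from P, ejecting 8. So w(6) = 8. P is now [[1, 7], [3], [5], [6]].
Step i=5: Q has 5 at row 1, column 2; remove that cell from P, ejecting 7. So w(5) = 7. P is now [[1], [3], [5], [6]].
Step i=4: Q has 4 at row 4, column 1; remove 6 from row 4 of P and reverse-bump: 6 enters row 3 and ejects 5; 5 enters row 2 and ejects 3; 3 enters row 1 and ejects 1. So w(4) = 1. P is now [[3], [5], [6]].
Step i=3: Q has 3 at row 3, column 1; remove 6 from row 3 of P and reverse-bump: 6 enters row 2 and ejects 5; 5 enters row 1 and ejects 3. So w(3) = 3. P is now [[5], [6]].
Step i=2: Q has 2 at row 2, column 1; remove 6 from row 2 of P and reverse-bump: 6 enters row 1 and ejects 5. So w(2) = 5. P is now [[6]].
Step i=1: Q has 1 at row 1, column 1; remove that cell from P, ejecting 6. So w(1) = 6. P is now [].

So w = 6 5 3 1 7 8 4 2.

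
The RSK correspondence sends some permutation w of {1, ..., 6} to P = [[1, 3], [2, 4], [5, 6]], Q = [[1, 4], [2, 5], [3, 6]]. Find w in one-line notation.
5 2 1 6 4 3

Reverse RSK: for i = n, n-1, ..., 1, locate i in Q, remove the corresponding corner cell from P, and reverse-bump its entry up through P; the value ejected from row 1 is w(i).

So w = 5 2 1 6 4 3.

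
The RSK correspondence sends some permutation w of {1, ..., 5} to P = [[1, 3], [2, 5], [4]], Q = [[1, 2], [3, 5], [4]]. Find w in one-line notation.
Reverse RSK: for i = n, n-1, ..., 1, locate i in Q, remove the corresponding corner cell from P, and reverse-bump its entry up through P; the value ejected from row 1 is w(i).

So w = 4 5 2 1 3.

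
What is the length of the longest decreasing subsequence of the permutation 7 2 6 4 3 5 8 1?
5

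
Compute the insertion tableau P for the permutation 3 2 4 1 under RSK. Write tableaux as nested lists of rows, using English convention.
Insert 3: appended to row 1. P = [[3]].
Insert 2: 2 bumps 3 from row 1; 3 starts row 2. P = [[2], [3]].
Insert 4: appended to row 1. P = [[2, 4], [3]].
Insert 1: 1 bumps 2 from row 1; 2 bumps 3 from row 2; 3 starts row 3. P = [[1, 4], [2], [3]].

So P = [[1, 4], [2], [3]].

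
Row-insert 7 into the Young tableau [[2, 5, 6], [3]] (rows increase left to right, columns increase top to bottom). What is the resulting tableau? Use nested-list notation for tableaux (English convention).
7 is larger than every entry of row 1, so it is appended to row 1. The new tableau is [[2, 5, 6, 7], [3]].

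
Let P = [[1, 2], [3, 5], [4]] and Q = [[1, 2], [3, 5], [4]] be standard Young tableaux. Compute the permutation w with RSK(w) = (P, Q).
Reverse the RSK construction: for i from n down to 1, find the cell of Q containing i, remove the entry at that cell from P, and reverse-bump it up through P; the value ejected from row 1 is w(i).

Step i=5: Q has 5 at row 2, column 2; remove 5 from row 2 of P and reverse-bump: 5 enters row 1 and ejects 2. So w(5) = 2. P is now [[1, 5], [3], [4]].
Step i=4: Q has 4 at row 3, column 1; remove 4 from row 3 of P and reverse-bump: 4 enters row 2 and ejects 3; 3 enters row 1 and ejects 1. So w(4) = 1. P is now [[3, 5], [4]].
Step i=3: Q has 3 at row 2, column 1; remove 4 from row 2 of P and reverse-bump: 4 enters row 1 and ejects 3. So w(3) = 3. P is now [[4, 5]].
Step i=2: Q has 2 at row 1, column 2; remove that cell from P, ejecting 5. So w(2) = 5. P is now [[4]].
Step i=1: Q has 1 at row 1, column 1; remove that cell from P, ejecting 4. So w(1) = 4. P is now [].

So w = 4 5 3 1 2.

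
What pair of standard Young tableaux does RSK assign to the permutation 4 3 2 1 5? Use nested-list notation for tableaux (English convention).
P = [[1, 5], [2], [3], [4]], Q = [[1, 5], [2], [3], [4]]

Insert each entry of the permutation into P by Schensted row insertion, recording in Q the position of each new cell.

Insert 4: appended to row 1. P = [[4]].
Insert 3: 3 bumps 4 from row 1; 4 starts row 2. P = [[3], [4]].
Insert 2: 2 bumps 3 from row 1; 3 bumps 4 from row 2; 4 starts row 3. P = [[2], [3], [4]].
Insert 1: 1 bumps 2 from row 1; 2 bumps 3 from row 2; 3 bumps 4 from row 3; 4 starts row 4. P = [[1], [2], [3], [4]].
Insert 5: appended to row 1. P = [[1, 5], [2], [3], [4]].

So P = [[1, 5], [2], [3], [4]], Q = [[1, 5], [2], [3], [4]].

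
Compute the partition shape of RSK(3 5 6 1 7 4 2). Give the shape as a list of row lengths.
[4, 2, 1]

RSK row insertion gives P = [[1, 2, 6, 7], [3, 4], [5]], which has shape [4, 2, 1].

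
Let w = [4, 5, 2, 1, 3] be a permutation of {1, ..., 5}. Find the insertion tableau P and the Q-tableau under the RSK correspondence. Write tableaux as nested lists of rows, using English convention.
Insert each entry of the permutation into P by Schensted row insertion, recording in Q the position of each new cell.

Insert 4: appended to row 1. P = [[4]], Q = [[1]].
Insert 5: appended to row 1. P = [[4, 5]], Q = [[1, 2]].
Insert 2: 2 bumps 4 from row 1; 4 starts row 2. P = [[2, 5], [4]], Q = [[1, 2], [3]].
Insert 1: 1 bumps 2 from row 1; 2 bumps 4 from row 2; 4 starts row 3. P = [[1, 5], [2], [4]], Q = [[1, 2], [3], [4]].
Insert 3: 3 bumps 5 from row 1; 5 appends to row 2. P = [[1, 3], [2, 5], [4]], Q = [[1, 2], [3, 5], [4]].

So P = [[1, 3], [2, 5], [4]], Q = [[1, 2], [3, 5], [4]].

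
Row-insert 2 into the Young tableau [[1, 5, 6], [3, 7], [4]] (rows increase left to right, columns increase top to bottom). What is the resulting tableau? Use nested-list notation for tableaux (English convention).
In row 1, 2 replaces 5 (the leftmost entry greater than 2); 5 is bumped to row 2. In row 2, 5 replaces 7 (the leftmost entry greater than 5); 7 is bumped to row 3. 7 is appended to row 3. The new tableau is [[1, 2, 6], [3, 5], [4, 7]].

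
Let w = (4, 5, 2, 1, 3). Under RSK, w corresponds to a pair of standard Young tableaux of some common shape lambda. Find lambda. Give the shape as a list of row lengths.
Row-insert each entry into an empty tableau.

After inserting 4: P = [[4]].
After inserting 5: P = [[4, 5]].
After inserting 2: P = [[2, 5], [4]].
After inserting 1: P = [[1, 5], [2], [4]].
After inserting 3: P = [[1, 3], [2, 5], [4]].

The final insertion tableau P = [[1, 3], [2, 5], [4]] has shape [2, 2, 1].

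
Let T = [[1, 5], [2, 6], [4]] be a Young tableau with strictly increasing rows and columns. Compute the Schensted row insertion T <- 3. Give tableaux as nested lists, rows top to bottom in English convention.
In row 1, 3 replaces 5 (the leftmost entry greater than 3); 5 is bumped to row 2. In row 2, 5 replaces 6 (the leftmost entry greater than 5); 6 is bumped to row 3. 6 is appended to row 3. The new tableau is [[1, 3], [2, 5], [4, 6]].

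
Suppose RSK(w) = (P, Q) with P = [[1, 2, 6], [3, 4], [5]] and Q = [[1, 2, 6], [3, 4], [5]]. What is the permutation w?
3 5 1 4 2 6

Reverse the RSK construction: for i from n down to 1, find the cell of Q containing i, remove the entry at that cell from P, and reverse-bump it up through P; the value ejected from row 1 is w(i).

Step i=6: Q has 6 at row 1, column 3; remove that cell from P, ejecting 6. So w(6) = 6. P is now [[1, 2], [3, 4], [5]].
Step i=5: Q has 5 at row 3, column 1; remove 5 from row 3 of P and reverse-bump: 5 enters row 2 and ejects 4; 4 enters row 1 and ejects 2. So w(5) = 2. P is now [[1, 4], [3, 5]].
Step i=4: Q has 4 at row 2, column 2; remove 5 from row 2 of P and reverse-bump: 5 enters row 1 and ejects 4. So w(4) = 4. P is now [[1, 5], [3]].
Step i=3: Q has 3 at row 2, column 1; remove 3 from row 2 of P and reverse-bump: 3 enters row 1 and ejects 1. So w(3) = 1. P is now [[3, 5]].
Step i=2: Q has 2 at row 1, column 2; remove that cell from P, ejecting 5. So w(2) = 5. P is now [[3]].
Step i=1: Q has 1 at row 1, column 1; remove that cell from P, ejecting 3. So w(1) = 3. P is now [].

So w = 3 5 1 4 2 6.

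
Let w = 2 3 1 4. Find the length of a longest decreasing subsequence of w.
2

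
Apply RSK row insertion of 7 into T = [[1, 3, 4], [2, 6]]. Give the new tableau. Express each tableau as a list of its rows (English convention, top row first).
[[1, 3, 4, 7], [2, 6]]

7 is larger than every entry of row 1, so it is appended to row 1. The new tableau is [[1, 3, 4, 7], [2, 6]].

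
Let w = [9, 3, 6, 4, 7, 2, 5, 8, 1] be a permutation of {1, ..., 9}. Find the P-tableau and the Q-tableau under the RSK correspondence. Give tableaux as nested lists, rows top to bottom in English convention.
P = [[1, 4, 5, 8], [2, 7], [3], [6], [9]], Q = [[1, 3, 5, 8], [2, 7], [4], [6], [9]]

Insert each entry of the permutation into P by Schensted row insertion, recording in Q the position of each new cell.

Insert 9: appended to row 1. P = [[9]], Q = [[1]].
Insert 3: 3 bumps 9 from row 1; 9 starts row 2. P = [[3], [9]], Q = [[1], [2]].
Insert 6: appended to row 1. P = [[3, 6], [9]], Q = [[1, 3], [2]].
Insert 4: 4 bumps 6 from row 1; 6 bumps 9 from row 2; 9 starts row 3. P = [[3, 4], [6], [9]], Q = [[1, 3], [2], [4]].
Insert 7: appended to row 1. P = [[3, 4, 7], [6], [9]], Q = [[1, 3, 5], [2], [4]].
Insert 2: 2 bumps 3 from row 1; 3 bumps 6 from row 2; 6 bumps 9 from row 3; 9 starts row 4. P = [[2, 4, 7], [3], [6], [9]], Q = [[1, 3, 5], [2], [4], [6]].
Insert 5: 5 bumps 7 from row 1; 7 appends to row 2. P = [[2, 4, 5], [3, 7], [6], [9]], Q = [[1, 3, 5], [2, 7], [4], [6]].
Insert 8: appended to row 1. P = [[2, 4, 5, 8], [3, 7], [6], [9]], Q = [[1, 3, 5, 8], [2, 7], [4], [6]].
Insert 1: 1 bumps 2 from row 1; 2 bumps 3 from row 2; 3 bumps 6 from row 3; 6 bumps 9 from row 4; 9 starts row 5. P = [[1, 4, 5, 8], [2, 7], [3], [6], [9]], Q = [[1, 3, 5, 8], [2, 7], [4], [6], [9]].

So P = [[1, 4, 5, 8], [2, 7], [3], [6], [9]], Q = [[1, 3, 5, 8], [2, 7], [4], [6], [9]].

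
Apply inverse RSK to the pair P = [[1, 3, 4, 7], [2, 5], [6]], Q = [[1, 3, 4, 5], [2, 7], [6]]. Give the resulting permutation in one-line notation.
6 2 3 5 7 1 4

Reverse the RSK construction: for i from n down to 1, find the cell of Q containing i, remove the entry at that cell from P, and reverse-bump it up through P; the value ejected from row 1 is w(i).

Step i=7: Q has 7 at row 2, column 2; remove 5 from row 2 of P and reverse-bump: 5 enters row 1 and ejects 4. So w(7) = 4. P is now [[1, 3, 5, 7], [2], [6]].
Step i=6: Q has 6 at row 3, column 1; remove 6 from row 3 of P and reverse-bump: 6 enters row 2 and ejects 2; 2 enters row 1 and ejects 1. So w(6) = 1. P is now [[2, 3, 5, 7], [6]].
Step i=5: Q has 5 at row 1, column 4; remove that cell from P, ejecting 7. So w(5) = 7. P is now [[2, 3, 5], [6]].
Step i=4: Q has 4 at row 1, column 3; remove that cell from P, ejecting 5. So w(4) = 5. P is now [[2, 3], [6]].
Step i=3: Q has 3 at row 1, column 2; remove that cell from P, ejecting 3. So w(3) = 3. P is now [[2], [6]].
Step i=2: Q has 2 at row 2, column 1; remove 6 from row 2 of P and reverse-bump: 6 enters row 1 and ejects 2. So w(2) = 2. P is now [[6]].
Step i=1: Q has 1 at row 1, column 1; remove that cell from P, ejecting 6. So w(1) = 6. P is now [].

So w = 6 2 3 5 7 1 4.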